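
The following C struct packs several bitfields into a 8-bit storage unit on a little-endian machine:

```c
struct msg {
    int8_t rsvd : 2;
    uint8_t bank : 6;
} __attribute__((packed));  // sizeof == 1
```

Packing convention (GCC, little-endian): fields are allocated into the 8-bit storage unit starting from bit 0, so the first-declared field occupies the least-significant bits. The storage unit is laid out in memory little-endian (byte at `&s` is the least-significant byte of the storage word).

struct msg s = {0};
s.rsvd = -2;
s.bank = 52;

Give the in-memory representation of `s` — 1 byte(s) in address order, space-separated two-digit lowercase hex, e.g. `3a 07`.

d2

rsvd:2 = -2 → 0x2 << 0 → word 0x02
bank:6 = 52 → 0x34 << 2 → word 0xd2
word = 0xd2 → little-endian bytes:
  [0]=0xd2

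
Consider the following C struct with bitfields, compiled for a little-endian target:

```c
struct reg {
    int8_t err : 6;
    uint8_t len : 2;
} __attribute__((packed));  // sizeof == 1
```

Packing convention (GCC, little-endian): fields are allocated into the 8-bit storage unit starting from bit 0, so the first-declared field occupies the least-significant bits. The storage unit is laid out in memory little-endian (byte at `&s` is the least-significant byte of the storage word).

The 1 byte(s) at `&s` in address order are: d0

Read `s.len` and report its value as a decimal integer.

[0]=0xd0 (little-endian) → word 0xd0
err:6 @ bit 0 → (0xd0>>0)&0x3f = 0x10
len:2 @ bit 6 → (0xd0>>6)&0x3 = 0x3  ←

3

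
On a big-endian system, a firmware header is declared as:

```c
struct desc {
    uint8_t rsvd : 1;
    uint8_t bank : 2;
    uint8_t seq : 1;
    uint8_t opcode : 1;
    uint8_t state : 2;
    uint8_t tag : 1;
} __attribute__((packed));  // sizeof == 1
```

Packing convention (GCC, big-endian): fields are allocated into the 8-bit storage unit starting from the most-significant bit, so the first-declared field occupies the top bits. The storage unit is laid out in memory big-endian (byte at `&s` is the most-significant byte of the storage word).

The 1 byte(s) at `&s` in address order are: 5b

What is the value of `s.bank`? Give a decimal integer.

[0]=0x5b (big-endian) → word 0x5b
rsvd [7+:1] = (word>>7) & 0x1 = 0
bank [5+:2] = (word>>5) & 0x3 = 2  ←
seq [4+:1] = (word>>4) & 0x1 = 1
opcode [3+:1] = (word>>3) & 0x1 = 1
state [1+:2] = (word>>1) & 0x3 = 1
tag [0+:1] = (word>>0) & 0x1 = 1

2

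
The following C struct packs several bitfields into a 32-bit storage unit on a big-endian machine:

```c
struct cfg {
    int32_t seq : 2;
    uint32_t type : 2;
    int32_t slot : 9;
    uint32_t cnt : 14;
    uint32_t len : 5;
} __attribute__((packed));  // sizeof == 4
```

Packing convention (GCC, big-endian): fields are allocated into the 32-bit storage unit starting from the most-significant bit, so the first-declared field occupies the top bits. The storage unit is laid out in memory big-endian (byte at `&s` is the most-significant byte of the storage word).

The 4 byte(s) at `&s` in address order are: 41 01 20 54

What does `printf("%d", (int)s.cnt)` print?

2306

[0]=0x41 [1]=0x01 [2]=0x20 [3]=0x54 (big-endian) → word 0x41012054
seq [30+:2] = (word>>30) & 0x3 = 1
type [28+:2] = (word>>28) & 0x3 = 0
slot [19+:9] = (word>>19) & 0x1ff = 32
cnt [5+:14] = (word>>5) & 0x3fff = 2306  ←
len [0+:5] = (word>>0) & 0x1f = 20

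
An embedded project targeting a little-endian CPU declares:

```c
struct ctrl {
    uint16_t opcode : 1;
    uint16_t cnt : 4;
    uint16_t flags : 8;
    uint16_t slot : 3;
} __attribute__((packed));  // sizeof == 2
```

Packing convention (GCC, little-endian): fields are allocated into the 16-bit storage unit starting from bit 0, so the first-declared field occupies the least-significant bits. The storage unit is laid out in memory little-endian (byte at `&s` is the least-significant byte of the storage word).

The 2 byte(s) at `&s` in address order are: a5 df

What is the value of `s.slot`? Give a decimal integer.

[0]=0xa5 [1]=0xdf (little-endian) → word 0xdfa5
opcode [0+:1] = (word>>0) & 0x1 = 1
cnt [1+:4] = (word>>1) & 0xf = 2
flags [5+:8] = (word>>5) & 0xff = 253
slot [13+:3] = (word>>13) & 0x7 = 6  ←

6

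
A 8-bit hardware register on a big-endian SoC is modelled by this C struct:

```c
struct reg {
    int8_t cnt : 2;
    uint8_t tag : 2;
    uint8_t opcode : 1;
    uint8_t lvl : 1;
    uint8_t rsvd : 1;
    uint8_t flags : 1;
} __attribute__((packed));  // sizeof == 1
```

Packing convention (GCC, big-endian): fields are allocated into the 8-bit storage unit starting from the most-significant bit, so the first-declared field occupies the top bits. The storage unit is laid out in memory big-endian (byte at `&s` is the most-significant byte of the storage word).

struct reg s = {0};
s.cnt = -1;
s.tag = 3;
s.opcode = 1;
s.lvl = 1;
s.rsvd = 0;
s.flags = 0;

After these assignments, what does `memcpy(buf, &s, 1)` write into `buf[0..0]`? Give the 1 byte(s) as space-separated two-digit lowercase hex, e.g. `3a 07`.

fc

cnt:2 = -1 → 0x3 << 6 → word 0xc0
tag:2 = 3 → 0x3 << 4 → word 0xf0
opcode:1 = 1 → 0x1 << 3 → word 0xf8
lvl:1 = 1 → 0x1 << 2 → word 0xfc
rsvd:1 = 0 → 0x0 << 1 → word 0xfc
flags:1 = 0 → 0x0 << 0 → word 0xfc
word = 0xfc → big-endian bytes:
  [0]=0xfc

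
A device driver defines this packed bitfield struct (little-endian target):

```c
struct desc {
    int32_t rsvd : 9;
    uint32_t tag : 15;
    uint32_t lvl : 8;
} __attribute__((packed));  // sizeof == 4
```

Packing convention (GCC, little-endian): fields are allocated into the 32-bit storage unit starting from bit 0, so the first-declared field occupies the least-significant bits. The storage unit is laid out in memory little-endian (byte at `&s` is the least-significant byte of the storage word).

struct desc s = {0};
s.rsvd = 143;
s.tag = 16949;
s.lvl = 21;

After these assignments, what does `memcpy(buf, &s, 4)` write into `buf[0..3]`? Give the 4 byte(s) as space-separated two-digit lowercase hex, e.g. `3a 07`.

8f 6a 84 15

[0+:9] rsvd=143 & 0x1ff = 0x8f; word=0x0000008f
[9+:15] tag=16949 & 0x7fff = 0x4235; word=0x00846a8f
[24+:8] lvl=21 & 0xff = 0x15; word=0x15846a8f
word = 0x15846a8f → little-endian bytes:
  [0]=0x8f  [1]=0x6a  [2]=0x84  [3]=0x15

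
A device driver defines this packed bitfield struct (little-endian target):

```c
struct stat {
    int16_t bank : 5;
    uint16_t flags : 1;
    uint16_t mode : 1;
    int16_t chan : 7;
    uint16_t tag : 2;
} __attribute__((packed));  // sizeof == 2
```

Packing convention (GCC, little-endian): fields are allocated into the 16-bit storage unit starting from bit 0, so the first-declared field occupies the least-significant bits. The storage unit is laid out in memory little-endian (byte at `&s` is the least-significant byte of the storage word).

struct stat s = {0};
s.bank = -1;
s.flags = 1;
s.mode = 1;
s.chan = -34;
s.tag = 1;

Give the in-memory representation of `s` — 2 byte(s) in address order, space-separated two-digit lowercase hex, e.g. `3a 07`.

bank (5b) val=-1 bits=0x1f at bit 0: 0x001f
flags (1b) val=1 bits=0x1 at bit 5: 0x003f
mode (1b) val=1 bits=0x1 at bit 6: 0x007f
chan (7b) val=-34 bits=0x5e at bit 7: 0x2f7f
tag (2b) val=1 bits=0x1 at bit 14: 0x6f7f
word = 0x6f7f → little-endian bytes:
  [0]=0x7f  [1]=0x6f

7f 6f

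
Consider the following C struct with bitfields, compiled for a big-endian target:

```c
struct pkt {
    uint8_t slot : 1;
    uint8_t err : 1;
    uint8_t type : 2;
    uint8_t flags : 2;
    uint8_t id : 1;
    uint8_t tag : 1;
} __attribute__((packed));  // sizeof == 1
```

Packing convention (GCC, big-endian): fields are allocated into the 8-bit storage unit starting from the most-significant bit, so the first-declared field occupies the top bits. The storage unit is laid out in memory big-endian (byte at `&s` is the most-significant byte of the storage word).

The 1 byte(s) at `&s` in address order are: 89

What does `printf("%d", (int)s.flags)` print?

2

[0]=0x89 (big-endian) → word 0x89
slot [7+:1] = (word>>7) & 0x1 = 1
err [6+:1] = (word>>6) & 0x1 = 0
type [4+:2] = (word>>4) & 0x3 = 0
flags [2+:2] = (word>>2) & 0x3 = 2  ←
id [1+:1] = (word>>1) & 0x1 = 0
tag [0+:1] = (word>>0) & 0x1 = 1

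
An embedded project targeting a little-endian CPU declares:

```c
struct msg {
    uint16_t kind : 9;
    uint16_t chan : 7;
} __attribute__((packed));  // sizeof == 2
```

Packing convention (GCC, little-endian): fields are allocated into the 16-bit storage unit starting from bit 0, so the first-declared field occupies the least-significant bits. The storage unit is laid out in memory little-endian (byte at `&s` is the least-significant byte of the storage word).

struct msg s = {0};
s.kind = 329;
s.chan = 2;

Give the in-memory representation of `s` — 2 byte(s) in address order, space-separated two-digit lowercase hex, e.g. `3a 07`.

kind (9b) val=329 bits=0x149 at bit 0: 0x0149
chan (7b) val=2 bits=0x2 at bit 9: 0x0549
word = 0x0549 → little-endian bytes:
  [0]=0x49  [1]=0x05

49 05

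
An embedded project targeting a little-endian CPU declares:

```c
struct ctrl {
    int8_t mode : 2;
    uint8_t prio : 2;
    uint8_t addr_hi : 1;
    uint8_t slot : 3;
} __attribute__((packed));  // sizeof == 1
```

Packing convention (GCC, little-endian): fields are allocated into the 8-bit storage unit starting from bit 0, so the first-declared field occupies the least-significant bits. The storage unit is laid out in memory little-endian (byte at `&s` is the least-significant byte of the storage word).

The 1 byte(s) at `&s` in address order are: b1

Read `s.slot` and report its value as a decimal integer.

[0]=0xb1 (little-endian) → word 0xb1
mode:2 @ bit 0 → (0xb1>>0)&0x3 = 0x1
prio:2 @ bit 2 → (0xb1>>2)&0x3 = 0x0
addr_hi:1 @ bit 4 → (0xb1>>4)&0x1 = 0x1
slot:3 @ bit 5 → (0xb1>>5)&0x7 = 0x5  ←

5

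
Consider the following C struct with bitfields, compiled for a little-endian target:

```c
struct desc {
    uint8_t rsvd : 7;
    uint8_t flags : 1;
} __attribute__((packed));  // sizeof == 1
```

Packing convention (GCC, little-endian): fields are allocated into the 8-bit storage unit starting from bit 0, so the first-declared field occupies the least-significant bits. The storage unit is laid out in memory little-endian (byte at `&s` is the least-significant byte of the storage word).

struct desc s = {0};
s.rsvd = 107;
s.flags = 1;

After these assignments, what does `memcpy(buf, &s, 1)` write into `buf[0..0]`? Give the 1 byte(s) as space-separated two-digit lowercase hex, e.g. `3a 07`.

rsvd (7b) val=107 bits=0x6b at bit 0: 0x6b
flags (1b) val=1 bits=0x1 at bit 7: 0xeb
word = 0xeb → little-endian bytes:
  [0]=0xeb

eb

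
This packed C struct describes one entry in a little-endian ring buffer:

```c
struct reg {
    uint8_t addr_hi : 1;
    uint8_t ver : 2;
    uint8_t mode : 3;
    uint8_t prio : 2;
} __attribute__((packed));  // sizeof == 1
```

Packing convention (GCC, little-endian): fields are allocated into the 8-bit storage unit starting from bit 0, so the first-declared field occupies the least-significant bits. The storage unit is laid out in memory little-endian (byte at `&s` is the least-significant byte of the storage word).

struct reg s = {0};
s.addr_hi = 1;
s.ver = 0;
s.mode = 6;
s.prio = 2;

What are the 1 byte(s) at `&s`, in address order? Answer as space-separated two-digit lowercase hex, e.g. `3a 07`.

b1

addr_hi (1b) val=1 bits=0x1 at bit 0: 0x01
ver (2b) val=0 bits=0x0 at bit 1: 0x01
mode (3b) val=6 bits=0x6 at bit 3: 0x31
prio (2b) val=2 bits=0x2 at bit 6: 0xb1
word = 0xb1 → little-endian bytes:
  [0]=0xb1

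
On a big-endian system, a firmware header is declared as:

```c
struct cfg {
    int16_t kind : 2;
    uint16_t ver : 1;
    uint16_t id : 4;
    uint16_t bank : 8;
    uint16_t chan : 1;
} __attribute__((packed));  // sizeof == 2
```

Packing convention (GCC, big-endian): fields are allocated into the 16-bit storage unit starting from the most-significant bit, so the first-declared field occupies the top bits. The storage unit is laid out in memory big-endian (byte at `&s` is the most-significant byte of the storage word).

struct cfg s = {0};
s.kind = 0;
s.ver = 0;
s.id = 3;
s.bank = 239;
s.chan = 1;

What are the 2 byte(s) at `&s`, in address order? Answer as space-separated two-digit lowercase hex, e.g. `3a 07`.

07 df

kind:2 = 0 → 0x0 << 14 → word 0x0000
ver:1 = 0 → 0x0 << 13 → word 0x0000
id:4 = 3 → 0x3 << 9 → word 0x0600
bank:8 = 239 → 0xef << 1 → word 0x07de
chan:1 = 1 → 0x1 << 0 → word 0x07df
word = 0x07df → big-endian bytes:
  [0]=0x07  [1]=0xdf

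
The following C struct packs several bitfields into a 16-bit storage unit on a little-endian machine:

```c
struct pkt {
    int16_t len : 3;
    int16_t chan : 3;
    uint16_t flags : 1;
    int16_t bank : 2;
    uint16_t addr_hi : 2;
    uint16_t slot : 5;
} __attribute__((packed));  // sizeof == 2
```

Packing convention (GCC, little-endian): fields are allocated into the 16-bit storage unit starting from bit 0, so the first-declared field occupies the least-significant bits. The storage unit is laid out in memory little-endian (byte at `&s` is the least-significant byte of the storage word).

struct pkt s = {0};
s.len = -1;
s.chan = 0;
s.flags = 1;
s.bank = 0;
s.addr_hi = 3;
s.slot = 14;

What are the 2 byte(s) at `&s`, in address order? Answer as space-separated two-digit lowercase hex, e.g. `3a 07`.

47 76

[0+:3] len=-1 & 0x7 = 0x7; word=0x0007
[3+:3] chan=0 & 0x7 = 0x0; word=0x0007
[6+:1] flags=1 & 0x1 = 0x1; word=0x0047
[7+:2] bank=0 & 0x3 = 0x0; word=0x0047
[9+:2] addr_hi=3 & 0x3 = 0x3; word=0x0647
[11+:5] slot=14 & 0x1f = 0xe; word=0x7647
word = 0x7647 → little-endian bytes:
  [0]=0x47  [1]=0x76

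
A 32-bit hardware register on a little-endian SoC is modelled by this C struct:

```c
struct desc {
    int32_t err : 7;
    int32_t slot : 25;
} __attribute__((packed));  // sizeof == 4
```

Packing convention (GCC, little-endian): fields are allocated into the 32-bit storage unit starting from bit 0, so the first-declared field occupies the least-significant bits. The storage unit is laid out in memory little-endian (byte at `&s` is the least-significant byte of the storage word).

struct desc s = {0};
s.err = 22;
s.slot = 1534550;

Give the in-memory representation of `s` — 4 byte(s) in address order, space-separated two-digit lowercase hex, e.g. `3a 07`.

err:7 = 22 → 0x16 << 0 → word 0x00000016
slot:25 = 1534550 → 0x176a56 << 7 → word 0x0bb52b16
word = 0x0bb52b16 → little-endian bytes:
  [0]=0x16  [1]=0x2b  [2]=0xb5  [3]=0x0b

16 2b b5 0b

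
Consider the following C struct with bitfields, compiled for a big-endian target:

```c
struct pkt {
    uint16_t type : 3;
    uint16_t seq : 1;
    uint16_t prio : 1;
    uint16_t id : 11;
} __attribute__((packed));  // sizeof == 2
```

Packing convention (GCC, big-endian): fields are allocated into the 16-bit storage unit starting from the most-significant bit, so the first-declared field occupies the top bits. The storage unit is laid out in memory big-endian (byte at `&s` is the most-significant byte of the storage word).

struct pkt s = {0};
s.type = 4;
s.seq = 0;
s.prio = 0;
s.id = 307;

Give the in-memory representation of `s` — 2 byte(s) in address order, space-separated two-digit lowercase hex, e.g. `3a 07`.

81 33

type (3b) val=4 bits=0x4 at bit 13: 0x8000
seq (1b) val=0 bits=0x0 at bit 12: 0x8000
prio (1b) val=0 bits=0x0 at bit 11: 0x8000
id (11b) val=307 bits=0x133 at bit 0: 0x8133
word = 0x8133 → big-endian bytes:
  [0]=0x81  [1]=0x33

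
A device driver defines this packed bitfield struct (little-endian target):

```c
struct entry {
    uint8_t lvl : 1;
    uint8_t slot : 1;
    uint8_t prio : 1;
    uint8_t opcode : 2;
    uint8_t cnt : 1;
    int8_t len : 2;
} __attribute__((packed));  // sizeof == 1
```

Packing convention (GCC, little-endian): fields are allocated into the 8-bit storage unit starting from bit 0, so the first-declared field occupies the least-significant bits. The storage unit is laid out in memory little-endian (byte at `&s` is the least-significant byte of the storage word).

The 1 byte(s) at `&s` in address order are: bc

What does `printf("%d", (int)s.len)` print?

[0]=0xbc (little-endian) → word 0xbc
lvl:1 @ bit 0 → (0xbc>>0)&0x1 = 0x0
slot:1 @ bit 1 → (0xbc>>1)&0x1 = 0x0
prio:1 @ bit 2 → (0xbc>>2)&0x1 = 0x1
opcode:2 @ bit 3 → (0xbc>>3)&0x3 = 0x3
cnt:1 @ bit 5 → (0xbc>>5)&0x1 = 0x1
len:2 @ bit 6 → (0xbc>>6)&0x3 = 0x2  ←
len signed 2b, MSB=1: 2 - 4 = -2

-2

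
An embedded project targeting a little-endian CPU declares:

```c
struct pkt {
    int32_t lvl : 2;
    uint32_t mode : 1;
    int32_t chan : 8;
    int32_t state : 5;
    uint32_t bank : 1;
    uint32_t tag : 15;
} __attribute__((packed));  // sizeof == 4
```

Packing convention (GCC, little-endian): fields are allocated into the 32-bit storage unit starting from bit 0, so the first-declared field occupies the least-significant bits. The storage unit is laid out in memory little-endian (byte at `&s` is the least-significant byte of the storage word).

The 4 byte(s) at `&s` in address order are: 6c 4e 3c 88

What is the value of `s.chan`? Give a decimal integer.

[0]=0x6c [1]=0x4e [2]=0x3c [3]=0x88 (little-endian) → word 0x883c4e6c
lvl [0+:2] = (word>>0) & 0x3 = 0
mode [2+:1] = (word>>2) & 0x1 = 1
chan [3+:8] = (word>>3) & 0xff = 205  ←
state [11+:5] = (word>>11) & 0x1f = 9
bank [16+:1] = (word>>16) & 0x1 = 0
tag [17+:15] = (word>>17) & 0x7fff = 17438
chan signed 8b, MSB=1: 205 - 256 = -51

-51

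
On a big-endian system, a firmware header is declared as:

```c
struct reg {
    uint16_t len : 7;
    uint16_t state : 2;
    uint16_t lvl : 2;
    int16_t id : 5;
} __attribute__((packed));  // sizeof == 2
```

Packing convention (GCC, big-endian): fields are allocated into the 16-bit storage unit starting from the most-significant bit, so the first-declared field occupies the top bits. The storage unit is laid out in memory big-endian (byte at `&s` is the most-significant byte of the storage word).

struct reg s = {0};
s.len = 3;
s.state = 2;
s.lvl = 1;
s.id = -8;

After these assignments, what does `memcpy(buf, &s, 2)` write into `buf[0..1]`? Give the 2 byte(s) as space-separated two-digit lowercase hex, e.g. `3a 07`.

len (7b) val=3 bits=0x3 at bit 9: 0x0600
state (2b) val=2 bits=0x2 at bit 7: 0x0700
lvl (2b) val=1 bits=0x1 at bit 5: 0x0720
id (5b) val=-8 bits=0x18 at bit 0: 0x0738
word = 0x0738 → big-endian bytes:
  [0]=0x07  [1]=0x38

07 38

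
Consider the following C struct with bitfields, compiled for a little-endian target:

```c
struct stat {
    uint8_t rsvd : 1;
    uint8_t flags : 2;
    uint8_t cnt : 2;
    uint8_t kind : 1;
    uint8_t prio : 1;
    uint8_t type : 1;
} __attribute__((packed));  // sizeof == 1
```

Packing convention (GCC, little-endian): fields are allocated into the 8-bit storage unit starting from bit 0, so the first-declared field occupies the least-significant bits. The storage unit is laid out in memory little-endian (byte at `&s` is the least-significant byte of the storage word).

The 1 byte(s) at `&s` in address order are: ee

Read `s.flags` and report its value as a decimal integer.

[0]=0xee (little-endian) → word 0xee
rsvd [0+:1] = (word>>0) & 0x1 = 0
flags [1+:2] = (word>>1) & 0x3 = 3  ←
cnt [3+:2] = (word>>3) & 0x3 = 1
kind [5+:1] = (word>>5) & 0x1 = 1
prio [6+:1] = (word>>6) & 0x1 = 1
type [7+:1] = (word>>7) & 0x1 = 1

3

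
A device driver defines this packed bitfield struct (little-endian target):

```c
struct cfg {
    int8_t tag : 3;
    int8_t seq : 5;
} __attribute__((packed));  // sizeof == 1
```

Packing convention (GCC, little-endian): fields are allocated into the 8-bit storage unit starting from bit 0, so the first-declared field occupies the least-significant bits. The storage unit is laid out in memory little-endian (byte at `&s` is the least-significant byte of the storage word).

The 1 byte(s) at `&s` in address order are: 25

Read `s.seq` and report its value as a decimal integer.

[0]=0x25 (little-endian) → word 0x25
tag:3 @ bit 0 → (0x25>>0)&0x7 = 0x5
seq:5 @ bit 3 → (0x25>>3)&0x1f = 0x4  ←
seq signed 5b, MSB=0: value = 4

4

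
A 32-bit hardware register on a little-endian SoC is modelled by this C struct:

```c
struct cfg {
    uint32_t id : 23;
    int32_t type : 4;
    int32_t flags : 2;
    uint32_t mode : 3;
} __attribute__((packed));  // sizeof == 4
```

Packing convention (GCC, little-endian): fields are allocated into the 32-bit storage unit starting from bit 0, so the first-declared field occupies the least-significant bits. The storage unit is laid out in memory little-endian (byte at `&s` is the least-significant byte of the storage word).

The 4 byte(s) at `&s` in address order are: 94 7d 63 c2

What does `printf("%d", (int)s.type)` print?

[0]=0x94 [1]=0x7d [2]=0x63 [3]=0xc2 (little-endian) → word 0xc2637d94
id [0+:23] = (word>>0) & 0x7fffff = 6520212
type [23+:4] = (word>>23) & 0xf = 4  ←
flags [27+:2] = (word>>27) & 0x3 = 0
mode [29+:3] = (word>>29) & 0x7 = 6
type signed 4b, MSB=0: value = 4

4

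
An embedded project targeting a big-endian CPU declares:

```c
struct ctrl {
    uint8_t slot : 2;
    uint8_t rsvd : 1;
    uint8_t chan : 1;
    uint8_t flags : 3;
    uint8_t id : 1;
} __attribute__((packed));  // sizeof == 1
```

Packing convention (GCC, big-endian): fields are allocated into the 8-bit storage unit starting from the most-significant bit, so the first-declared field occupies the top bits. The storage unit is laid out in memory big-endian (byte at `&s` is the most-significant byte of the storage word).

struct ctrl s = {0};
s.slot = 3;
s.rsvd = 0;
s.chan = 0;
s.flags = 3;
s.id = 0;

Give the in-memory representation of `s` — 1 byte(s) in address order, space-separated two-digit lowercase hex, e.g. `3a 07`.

slot:2 = 3 → 0x3 << 6 → word 0xc0
rsvd:1 = 0 → 0x0 << 5 → word 0xc0
chan:1 = 0 → 0x0 << 4 → word 0xc0
flags:3 = 3 → 0x3 << 1 → word 0xc6
id:1 = 0 → 0x0 << 0 → word 0xc6
word = 0xc6 → big-endian bytes:
  [0]=0xc6

c6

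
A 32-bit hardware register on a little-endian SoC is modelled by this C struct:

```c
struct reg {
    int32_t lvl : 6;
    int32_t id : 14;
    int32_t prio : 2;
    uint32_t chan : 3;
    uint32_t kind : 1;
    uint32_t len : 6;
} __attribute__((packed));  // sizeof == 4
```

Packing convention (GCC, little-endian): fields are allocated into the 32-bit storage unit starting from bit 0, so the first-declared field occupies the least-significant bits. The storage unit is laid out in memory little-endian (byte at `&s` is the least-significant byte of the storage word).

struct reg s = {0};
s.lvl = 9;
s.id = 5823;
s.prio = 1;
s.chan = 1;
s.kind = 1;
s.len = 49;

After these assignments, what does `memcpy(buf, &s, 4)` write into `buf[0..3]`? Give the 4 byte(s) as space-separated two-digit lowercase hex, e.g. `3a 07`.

lvl (6b) val=9 bits=0x9 at bit 0: 0x00000009
id (14b) val=5823 bits=0x16bf at bit 6: 0x0005afc9
prio (2b) val=1 bits=0x1 at bit 20: 0x0015afc9
chan (3b) val=1 bits=0x1 at bit 22: 0x0055afc9
kind (1b) val=1 bits=0x1 at bit 25: 0x0255afc9
len (6b) val=49 bits=0x31 at bit 26: 0xc655afc9
word = 0xc655afc9 → little-endian bytes:
  [0]=0xc9  [1]=0xaf  [2]=0x55  [3]=0xc6

c9 af 55 c6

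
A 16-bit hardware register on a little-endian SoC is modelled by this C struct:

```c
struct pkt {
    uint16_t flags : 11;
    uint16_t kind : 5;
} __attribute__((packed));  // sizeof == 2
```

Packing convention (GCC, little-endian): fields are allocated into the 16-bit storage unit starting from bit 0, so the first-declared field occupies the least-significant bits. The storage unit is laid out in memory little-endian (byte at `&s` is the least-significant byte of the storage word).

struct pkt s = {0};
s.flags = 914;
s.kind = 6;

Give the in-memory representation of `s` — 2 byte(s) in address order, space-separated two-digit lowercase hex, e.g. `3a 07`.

flags:11 = 914 → 0x392 << 0 → word 0x0392
kind:5 = 6 → 0x6 << 11 → word 0x3392
word = 0x3392 → little-endian bytes:
  [0]=0x92  [1]=0x33

92 33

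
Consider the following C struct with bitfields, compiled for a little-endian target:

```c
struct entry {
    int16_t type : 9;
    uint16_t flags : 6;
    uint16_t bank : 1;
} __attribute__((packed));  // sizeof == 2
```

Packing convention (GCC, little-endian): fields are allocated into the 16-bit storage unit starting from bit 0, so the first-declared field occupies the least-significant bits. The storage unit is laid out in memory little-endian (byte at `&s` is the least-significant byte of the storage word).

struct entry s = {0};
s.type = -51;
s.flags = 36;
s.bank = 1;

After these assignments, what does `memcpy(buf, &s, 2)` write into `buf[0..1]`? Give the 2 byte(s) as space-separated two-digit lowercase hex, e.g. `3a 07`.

[0+:9] type=-51 & 0x1ff = 0x1cd; word=0x01cd
[9+:6] flags=36 & 0x3f = 0x24; word=0x49cd
[15+:1] bank=1 & 0x1 = 0x1; word=0xc9cd
word = 0xc9cd → little-endian bytes:
  [0]=0xcd  [1]=0xc9

cd c9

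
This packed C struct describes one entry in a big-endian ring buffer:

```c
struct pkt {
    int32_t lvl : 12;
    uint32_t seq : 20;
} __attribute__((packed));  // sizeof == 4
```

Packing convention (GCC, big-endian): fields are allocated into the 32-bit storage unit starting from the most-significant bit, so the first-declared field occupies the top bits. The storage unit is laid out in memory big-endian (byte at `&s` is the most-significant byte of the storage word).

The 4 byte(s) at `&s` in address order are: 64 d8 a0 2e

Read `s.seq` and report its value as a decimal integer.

[0]=0x64 [1]=0xd8 [2]=0xa0 [3]=0x2e (big-endian) → word 0x64d8a02e
lvl:12 @ bit 20 → (0x64d8a02e>>20)&0xfff = 0x64d
seq:20 @ bit 0 → (0x64d8a02e>>0)&0xfffff = 0x8a02e  ←

565294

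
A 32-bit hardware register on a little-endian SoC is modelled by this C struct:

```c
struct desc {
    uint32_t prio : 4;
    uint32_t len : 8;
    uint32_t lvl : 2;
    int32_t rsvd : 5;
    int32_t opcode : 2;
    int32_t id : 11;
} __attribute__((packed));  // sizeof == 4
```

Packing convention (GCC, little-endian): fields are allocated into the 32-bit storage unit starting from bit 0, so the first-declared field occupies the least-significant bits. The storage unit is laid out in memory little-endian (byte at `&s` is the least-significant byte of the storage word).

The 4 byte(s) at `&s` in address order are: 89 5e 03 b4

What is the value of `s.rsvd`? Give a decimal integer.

13

[0]=0x89 [1]=0x5e [2]=0x03 [3]=0xb4 (little-endian) → word 0xb4035e89
prio:4 @ bit 0 → (0xb4035e89>>0)&0xf = 0x9
len:8 @ bit 4 → (0xb4035e89>>4)&0xff = 0xe8
lvl:2 @ bit 12 → (0xb4035e89>>12)&0x3 = 0x1
rsvd:5 @ bit 14 → (0xb4035e89>>14)&0x1f = 0xd  ←
opcode:2 @ bit 19 → (0xb4035e89>>19)&0x3 = 0x0
id:11 @ bit 21 → (0xb4035e89>>21)&0x7ff = 0x5a0
rsvd signed 5b, MSB=0: value = 13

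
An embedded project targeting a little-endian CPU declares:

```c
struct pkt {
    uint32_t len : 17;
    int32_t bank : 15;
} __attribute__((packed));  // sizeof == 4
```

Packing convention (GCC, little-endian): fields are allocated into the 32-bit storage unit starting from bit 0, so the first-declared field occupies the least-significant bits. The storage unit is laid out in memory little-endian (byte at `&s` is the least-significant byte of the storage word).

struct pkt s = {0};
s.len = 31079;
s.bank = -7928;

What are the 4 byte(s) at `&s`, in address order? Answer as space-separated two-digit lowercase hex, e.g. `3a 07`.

len (17b) val=31079 bits=0x7967 at bit 0: 0x00007967
bank (15b) val=-7928 bits=0x6108 at bit 17: 0xc2107967
word = 0xc2107967 → little-endian bytes:
  [0]=0x67  [1]=0x79  [2]=0x10  [3]=0xc2

67 79 10 c2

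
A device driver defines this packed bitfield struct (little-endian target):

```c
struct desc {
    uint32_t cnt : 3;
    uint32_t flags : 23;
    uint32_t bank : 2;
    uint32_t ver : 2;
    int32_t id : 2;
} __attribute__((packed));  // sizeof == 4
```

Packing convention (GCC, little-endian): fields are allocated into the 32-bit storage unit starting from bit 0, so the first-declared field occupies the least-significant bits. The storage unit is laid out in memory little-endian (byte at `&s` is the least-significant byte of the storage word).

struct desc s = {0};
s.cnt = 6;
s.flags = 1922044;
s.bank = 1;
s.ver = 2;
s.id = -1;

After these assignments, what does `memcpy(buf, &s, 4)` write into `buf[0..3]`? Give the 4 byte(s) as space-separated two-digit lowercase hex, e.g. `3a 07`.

e6 9f ea e4

[0+:3] cnt=6 & 0x7 = 0x6; word=0x00000006
[3+:23] flags=1922044 & 0x7fffff = 0x1d53fc; word=0x00ea9fe6
[26+:2] bank=1 & 0x3 = 0x1; word=0x04ea9fe6
[28+:2] ver=2 & 0x3 = 0x2; word=0x24ea9fe6
[30+:2] id=-1 & 0x3 = 0x3; word=0xe4ea9fe6
word = 0xe4ea9fe6 → little-endian bytes:
  [0]=0xe6  [1]=0x9f  [2]=0xea  [3]=0xe4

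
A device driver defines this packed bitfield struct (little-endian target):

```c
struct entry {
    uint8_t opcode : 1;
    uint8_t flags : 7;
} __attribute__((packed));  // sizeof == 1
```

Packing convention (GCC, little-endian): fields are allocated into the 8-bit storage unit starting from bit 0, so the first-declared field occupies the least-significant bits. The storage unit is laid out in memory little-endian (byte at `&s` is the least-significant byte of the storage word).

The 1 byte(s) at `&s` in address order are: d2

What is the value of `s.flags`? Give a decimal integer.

105

[0]=0xd2 (little-endian) → word 0xd2
opcode [0+:1] = (word>>0) & 0x1 = 0
flags [1+:7] = (word>>1) & 0x7f = 105  ←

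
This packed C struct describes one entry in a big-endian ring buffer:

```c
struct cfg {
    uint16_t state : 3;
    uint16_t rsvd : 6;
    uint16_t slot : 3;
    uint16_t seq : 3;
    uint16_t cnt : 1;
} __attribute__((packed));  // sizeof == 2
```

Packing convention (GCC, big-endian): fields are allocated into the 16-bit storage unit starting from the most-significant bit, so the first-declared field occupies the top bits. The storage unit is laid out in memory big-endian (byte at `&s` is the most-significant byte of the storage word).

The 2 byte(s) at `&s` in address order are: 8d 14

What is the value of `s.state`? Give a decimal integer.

[0]=0x8d [1]=0x14 (big-endian) → word 0x8d14
state:3 @ bit 13 → (0x8d14>>13)&0x7 = 0x4  ←
rsvd:6 @ bit 7 → (0x8d14>>7)&0x3f = 0x1a
slot:3 @ bit 4 → (0x8d14>>4)&0x7 = 0x1
seq:3 @ bit 1 → (0x8d14>>1)&0x7 = 0x2
cnt:1 @ bit 0 → (0x8d14>>0)&0x1 = 0x0

4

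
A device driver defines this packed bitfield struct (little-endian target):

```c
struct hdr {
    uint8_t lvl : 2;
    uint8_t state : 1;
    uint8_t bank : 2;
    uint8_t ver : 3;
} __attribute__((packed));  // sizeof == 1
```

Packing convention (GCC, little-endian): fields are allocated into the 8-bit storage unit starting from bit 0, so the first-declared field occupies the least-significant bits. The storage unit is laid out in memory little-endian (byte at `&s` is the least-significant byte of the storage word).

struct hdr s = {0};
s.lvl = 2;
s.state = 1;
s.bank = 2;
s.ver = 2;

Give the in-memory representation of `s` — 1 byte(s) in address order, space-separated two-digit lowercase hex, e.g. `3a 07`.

56

lvl (2b) val=2 bits=0x2 at bit 0: 0x02
state (1b) val=1 bits=0x1 at bit 2: 0x06
bank (2b) val=2 bits=0x2 at bit 3: 0x16
ver (3b) val=2 bits=0x2 at bit 5: 0x56
word = 0x56 → little-endian bytes:
  [0]=0x56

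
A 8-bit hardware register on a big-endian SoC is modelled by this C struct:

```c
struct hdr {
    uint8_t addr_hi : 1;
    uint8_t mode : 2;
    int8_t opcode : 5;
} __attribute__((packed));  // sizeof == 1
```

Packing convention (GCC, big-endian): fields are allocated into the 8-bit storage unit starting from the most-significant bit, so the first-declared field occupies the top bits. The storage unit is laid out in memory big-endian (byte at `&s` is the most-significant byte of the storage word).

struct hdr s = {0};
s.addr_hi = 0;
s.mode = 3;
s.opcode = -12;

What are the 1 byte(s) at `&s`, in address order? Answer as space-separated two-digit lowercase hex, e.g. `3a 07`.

74

[7+:1] addr_hi=0 & 0x1 = 0x0; word=0x00
[5+:2] mode=3 & 0x3 = 0x3; word=0x60
[0+:5] opcode=-12 & 0x1f = 0x14; word=0x74
word = 0x74 → big-endian bytes:
  [0]=0x74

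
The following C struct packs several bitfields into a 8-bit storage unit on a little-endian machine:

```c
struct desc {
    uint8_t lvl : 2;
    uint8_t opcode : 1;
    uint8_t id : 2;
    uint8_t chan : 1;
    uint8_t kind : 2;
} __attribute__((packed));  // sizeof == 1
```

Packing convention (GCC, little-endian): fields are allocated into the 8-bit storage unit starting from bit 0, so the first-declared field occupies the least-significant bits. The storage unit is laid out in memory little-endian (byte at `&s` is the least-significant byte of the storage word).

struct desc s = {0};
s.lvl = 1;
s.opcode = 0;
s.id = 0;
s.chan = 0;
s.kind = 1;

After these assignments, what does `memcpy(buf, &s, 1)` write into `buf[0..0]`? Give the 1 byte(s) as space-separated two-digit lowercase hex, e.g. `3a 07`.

lvl:2 = 1 → 0x1 << 0 → word 0x01
opcode:1 = 0 → 0x0 << 2 → word 0x01
id:2 = 0 → 0x0 << 3 → word 0x01
chan:1 = 0 → 0x0 << 5 → word 0x01
kind:2 = 1 → 0x1 << 6 → word 0x41
word = 0x41 → little-endian bytes:
  [0]=0x41

41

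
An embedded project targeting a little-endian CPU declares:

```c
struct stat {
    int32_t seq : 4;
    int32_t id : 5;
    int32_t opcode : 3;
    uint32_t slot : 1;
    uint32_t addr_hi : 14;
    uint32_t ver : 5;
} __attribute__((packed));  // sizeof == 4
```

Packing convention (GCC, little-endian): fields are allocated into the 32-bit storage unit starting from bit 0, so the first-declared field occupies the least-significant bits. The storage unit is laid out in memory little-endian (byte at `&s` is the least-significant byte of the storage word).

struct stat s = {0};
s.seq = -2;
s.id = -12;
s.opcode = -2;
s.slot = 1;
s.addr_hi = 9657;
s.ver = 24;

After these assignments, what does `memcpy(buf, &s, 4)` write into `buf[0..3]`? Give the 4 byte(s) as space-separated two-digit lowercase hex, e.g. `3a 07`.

4e 3d b7 c4

seq (4b) val=-2 bits=0xe at bit 0: 0x0000000e
id (5b) val=-12 bits=0x14 at bit 4: 0x0000014e
opcode (3b) val=-2 bits=0x6 at bit 9: 0x00000d4e
slot (1b) val=1 bits=0x1 at bit 12: 0x00001d4e
addr_hi (14b) val=9657 bits=0x25b9 at bit 13: 0x04b73d4e
ver (5b) val=24 bits=0x18 at bit 27: 0xc4b73d4e
word = 0xc4b73d4e → little-endian bytes:
  [0]=0x4e  [1]=0x3d  [2]=0xb7  [3]=0xc4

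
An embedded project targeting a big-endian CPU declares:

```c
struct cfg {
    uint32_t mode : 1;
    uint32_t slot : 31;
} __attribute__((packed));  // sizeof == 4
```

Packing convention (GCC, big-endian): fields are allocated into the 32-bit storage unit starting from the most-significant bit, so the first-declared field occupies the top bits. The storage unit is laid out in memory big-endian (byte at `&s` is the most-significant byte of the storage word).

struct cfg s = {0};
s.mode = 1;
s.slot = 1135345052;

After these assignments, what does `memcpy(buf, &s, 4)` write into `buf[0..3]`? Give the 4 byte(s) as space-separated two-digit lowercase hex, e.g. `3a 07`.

c3 ab fd 9c

[31+:1] mode=1 & 0x1 = 0x1; word=0x80000000
[0+:31] slot=1135345052 & 0x7fffffff = 0x43abfd9c; word=0xc3abfd9c
word = 0xc3abfd9c → big-endian bytes:
  [0]=0xc3  [1]=0xab  [2]=0xfd  [3]=0x9c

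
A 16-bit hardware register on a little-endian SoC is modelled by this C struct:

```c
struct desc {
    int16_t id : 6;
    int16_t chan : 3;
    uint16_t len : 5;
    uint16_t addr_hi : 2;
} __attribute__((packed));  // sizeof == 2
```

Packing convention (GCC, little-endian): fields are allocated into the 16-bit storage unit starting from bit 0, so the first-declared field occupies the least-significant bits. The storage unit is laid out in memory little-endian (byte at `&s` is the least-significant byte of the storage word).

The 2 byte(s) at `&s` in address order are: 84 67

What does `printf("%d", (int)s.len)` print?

[0]=0x84 [1]=0x67 (little-endian) → word 0x6784
id [0+:6] = (word>>0) & 0x3f = 4
chan [6+:3] = (word>>6) & 0x7 = 6
len [9+:5] = (word>>9) & 0x1f = 19  ←
addr_hi [14+:2] = (word>>14) & 0x3 = 1

19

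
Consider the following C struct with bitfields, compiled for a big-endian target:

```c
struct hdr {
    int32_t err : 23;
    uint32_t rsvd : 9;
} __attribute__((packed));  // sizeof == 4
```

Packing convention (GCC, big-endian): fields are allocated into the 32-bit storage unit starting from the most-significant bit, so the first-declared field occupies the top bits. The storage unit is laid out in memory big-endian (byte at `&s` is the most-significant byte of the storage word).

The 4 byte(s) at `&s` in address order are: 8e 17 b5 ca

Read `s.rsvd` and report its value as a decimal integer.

[0]=0x8e [1]=0x17 [2]=0xb5 [3]=0xca (big-endian) → word 0x8e17b5ca
err:23 @ bit 9 → (0x8e17b5ca>>9)&0x7fffff = 0x470bda
rsvd:9 @ bit 0 → (0x8e17b5ca>>0)&0x1ff = 0x1ca  ←

458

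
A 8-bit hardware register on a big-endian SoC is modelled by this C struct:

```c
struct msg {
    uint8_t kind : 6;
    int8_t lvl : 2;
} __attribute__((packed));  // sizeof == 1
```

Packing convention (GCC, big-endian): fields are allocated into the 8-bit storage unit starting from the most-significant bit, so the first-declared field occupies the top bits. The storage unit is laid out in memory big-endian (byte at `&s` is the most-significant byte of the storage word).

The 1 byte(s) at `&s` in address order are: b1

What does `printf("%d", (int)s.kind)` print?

44

[0]=0xb1 (big-endian) → word 0xb1
kind:6 @ bit 2 → (0xb1>>2)&0x3f = 0x2c  ←
lvl:2 @ bit 0 → (0xb1>>0)&0x3 = 0x1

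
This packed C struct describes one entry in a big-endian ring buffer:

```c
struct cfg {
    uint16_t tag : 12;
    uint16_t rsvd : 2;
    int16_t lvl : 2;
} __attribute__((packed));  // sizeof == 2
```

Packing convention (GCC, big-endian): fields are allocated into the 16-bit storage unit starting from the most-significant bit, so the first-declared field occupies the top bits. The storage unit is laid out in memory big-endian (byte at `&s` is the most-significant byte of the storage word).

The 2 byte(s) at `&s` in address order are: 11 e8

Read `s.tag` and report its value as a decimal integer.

286

[0]=0x11 [1]=0xe8 (big-endian) → word 0x11e8
tag [4+:12] = (word>>4) & 0xfff = 286  ←
rsvd [2+:2] = (word>>2) & 0x3 = 2
lvl [0+:2] = (word>>0) & 0x3 = 0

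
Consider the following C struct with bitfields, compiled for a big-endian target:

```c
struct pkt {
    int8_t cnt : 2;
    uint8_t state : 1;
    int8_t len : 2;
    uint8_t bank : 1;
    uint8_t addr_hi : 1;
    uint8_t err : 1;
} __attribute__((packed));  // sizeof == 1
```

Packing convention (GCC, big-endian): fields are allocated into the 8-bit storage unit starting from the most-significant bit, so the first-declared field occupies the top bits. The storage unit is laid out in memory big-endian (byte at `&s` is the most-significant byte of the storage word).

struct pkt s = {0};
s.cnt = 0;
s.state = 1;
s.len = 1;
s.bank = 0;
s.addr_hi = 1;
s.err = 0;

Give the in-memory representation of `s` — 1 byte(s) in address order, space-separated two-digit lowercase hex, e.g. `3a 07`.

[6+:2] cnt=0 & 0x3 = 0x0; word=0x00
[5+:1] state=1 & 0x1 = 0x1; word=0x20
[3+:2] len=1 & 0x3 = 0x1; word=0x28
[2+:1] bank=0 & 0x1 = 0x0; word=0x28
[1+:1] addr_hi=1 & 0x1 = 0x1; word=0x2a
[0+:1] err=0 & 0x1 = 0x0; word=0x2a
word = 0x2a → big-endian bytes:
  [0]=0x2a

2a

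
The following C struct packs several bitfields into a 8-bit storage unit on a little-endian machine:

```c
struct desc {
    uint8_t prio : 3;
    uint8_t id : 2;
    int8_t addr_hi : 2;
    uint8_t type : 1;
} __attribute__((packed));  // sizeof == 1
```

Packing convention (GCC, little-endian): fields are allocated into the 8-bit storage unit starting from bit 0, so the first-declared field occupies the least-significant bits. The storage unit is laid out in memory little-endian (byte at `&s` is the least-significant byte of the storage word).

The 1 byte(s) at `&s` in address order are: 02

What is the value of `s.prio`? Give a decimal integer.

2

[0]=0x02 (little-endian) → word 0x02
prio:3 @ bit 0 → (0x02>>0)&0x7 = 0x2  ←
id:2 @ bit 3 → (0x02>>3)&0x3 = 0x0
addr_hi:2 @ bit 5 → (0x02>>5)&0x3 = 0x0
type:1 @ bit 7 → (0x02>>7)&0x1 = 0x0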